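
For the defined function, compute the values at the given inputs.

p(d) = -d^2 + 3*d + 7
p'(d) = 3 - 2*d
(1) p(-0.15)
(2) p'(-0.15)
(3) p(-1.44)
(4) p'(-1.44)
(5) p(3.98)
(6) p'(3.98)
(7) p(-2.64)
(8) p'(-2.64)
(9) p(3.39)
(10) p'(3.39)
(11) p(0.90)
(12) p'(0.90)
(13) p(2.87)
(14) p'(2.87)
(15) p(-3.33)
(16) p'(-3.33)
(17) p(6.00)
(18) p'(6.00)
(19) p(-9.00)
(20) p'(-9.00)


(1) = 6.53
(2) = 3.30
(3) = 0.61
(4) = 5.88
(5) = 3.10
(6) = -4.96
(7) = -7.89
(8) = 8.28
(9) = 5.68
(10) = -3.78
(11) = 8.89
(12) = 1.20
(13) = 7.37
(14) = -2.74
(15) = -14.08
(16) = 9.66
(17) = -11.00
(18) = -9.00
(19) = -101.00
(20) = 21.00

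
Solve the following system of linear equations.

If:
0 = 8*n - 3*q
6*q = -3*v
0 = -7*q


Then:
n = 0
q = 0
v = 0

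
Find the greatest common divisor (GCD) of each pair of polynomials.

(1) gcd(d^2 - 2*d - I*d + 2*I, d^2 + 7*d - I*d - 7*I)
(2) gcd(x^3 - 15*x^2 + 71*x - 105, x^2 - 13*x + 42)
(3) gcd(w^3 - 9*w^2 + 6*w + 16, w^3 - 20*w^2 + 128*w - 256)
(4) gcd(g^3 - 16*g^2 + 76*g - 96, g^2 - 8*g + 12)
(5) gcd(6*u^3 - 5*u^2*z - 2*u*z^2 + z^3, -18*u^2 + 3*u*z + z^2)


(1) = d - I
(2) = x - 7
(3) = w - 8
(4) = gcd((g - 8)*(g - 6)*(g - 2), (g - 6)*(g - 2)) = g^2 - 8*g + 12
(5) = -3*u + z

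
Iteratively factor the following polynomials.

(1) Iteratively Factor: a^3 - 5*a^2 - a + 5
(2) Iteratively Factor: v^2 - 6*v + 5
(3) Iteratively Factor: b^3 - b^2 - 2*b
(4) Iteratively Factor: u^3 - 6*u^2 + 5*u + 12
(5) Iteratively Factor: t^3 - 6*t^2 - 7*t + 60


(1) = (a - 5)*(a^2 - 1) = (a - 5)*(a - 1)*(a + 1)
(2) = (v - 1)*(v - 5)
(3) = (b - 2)*(b^2 + b) = b*(b - 2)*(b + 1)
(4) = (u - 3)*(u^2 - 3*u - 4) = (u - 4)*(u - 3)*(u + 1)
(5) = (t + 3)*(t^2 - 9*t + 20) = (t - 4)*(t + 3)*(t - 5)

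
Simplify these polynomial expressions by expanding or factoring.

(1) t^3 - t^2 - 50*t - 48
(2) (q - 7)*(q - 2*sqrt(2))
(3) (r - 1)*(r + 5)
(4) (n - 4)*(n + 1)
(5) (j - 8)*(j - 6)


(1) = (t - 8)*(t + 1)*(t + 6)
(2) = q^2 - 7*q - 2*sqrt(2)*q + 14*sqrt(2)
(3) = r^2 + 4*r - 5
(4) = n^2 - 3*n - 4
(5) = j^2 - 14*j + 48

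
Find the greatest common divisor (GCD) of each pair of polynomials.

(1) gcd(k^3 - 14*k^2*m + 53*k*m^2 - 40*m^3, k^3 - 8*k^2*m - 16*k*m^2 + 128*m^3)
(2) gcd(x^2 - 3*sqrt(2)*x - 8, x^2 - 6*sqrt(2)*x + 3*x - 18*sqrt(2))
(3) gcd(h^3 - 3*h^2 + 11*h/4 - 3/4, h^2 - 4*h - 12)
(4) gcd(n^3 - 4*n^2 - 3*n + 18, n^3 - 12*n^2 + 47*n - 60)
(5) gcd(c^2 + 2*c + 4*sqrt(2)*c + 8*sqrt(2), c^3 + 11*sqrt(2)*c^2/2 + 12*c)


(1) = k - 8*m
(2) = 1
(3) = 1
(4) = n - 3
(5) = c + 4*sqrt(2)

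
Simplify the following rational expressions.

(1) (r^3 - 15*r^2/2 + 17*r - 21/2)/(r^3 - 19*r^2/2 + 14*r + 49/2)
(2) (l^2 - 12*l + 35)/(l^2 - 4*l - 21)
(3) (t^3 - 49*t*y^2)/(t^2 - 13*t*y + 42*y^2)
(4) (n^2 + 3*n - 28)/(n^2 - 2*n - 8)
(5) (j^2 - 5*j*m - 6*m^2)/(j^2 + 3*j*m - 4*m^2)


(1) = (r^2 - 4*r + 3)/(r^2 - 6*r - 7)
(2) = (l - 5)/(l + 3)
(3) = (-t^2 - 7*t*y)/(-t + 6*y)
(4) = (n + 7)/(n + 2)
(5) = (j^2 - 5*j*m - 6*m^2)/(j^2 + 3*j*m - 4*m^2)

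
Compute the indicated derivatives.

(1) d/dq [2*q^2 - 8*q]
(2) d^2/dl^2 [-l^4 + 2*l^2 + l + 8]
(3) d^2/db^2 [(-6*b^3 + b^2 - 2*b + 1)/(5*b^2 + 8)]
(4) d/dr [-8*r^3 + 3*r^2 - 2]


(1) = 4*q - 8
(2) = 4 - 12*l^2
(3) = 2*(190*b^3 - 45*b^2 - 912*b + 24)/(125*b^6 + 600*b^4 + 960*b^2 + 512)
(4) = 6*r*(1 - 4*r)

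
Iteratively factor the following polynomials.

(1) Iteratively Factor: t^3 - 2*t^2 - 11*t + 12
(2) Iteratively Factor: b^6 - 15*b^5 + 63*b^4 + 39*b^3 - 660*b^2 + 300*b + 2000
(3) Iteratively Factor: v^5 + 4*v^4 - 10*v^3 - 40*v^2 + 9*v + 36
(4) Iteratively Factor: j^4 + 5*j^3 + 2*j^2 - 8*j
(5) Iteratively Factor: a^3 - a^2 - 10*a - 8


(1) = (t + 3)*(t^2 - 5*t + 4) = (t - 4)*(t + 3)*(t - 1)
(2) = (b - 5)*(b^5 - 10*b^4 + 13*b^3 + 104*b^2 - 140*b - 400) = (b - 5)^2*(b^4 - 5*b^3 - 12*b^2 + 44*b + 80) = (b - 5)^2*(b + 2)*(b^3 - 7*b^2 + 2*b + 40) = (b - 5)^2*(b + 2)^2*(b^2 - 9*b + 20) = (b - 5)^3*(b + 2)^2*(b - 4)
(3) = (v - 1)*(v^4 + 5*v^3 - 5*v^2 - 45*v - 36) = (v - 1)*(v + 4)*(v^3 + v^2 - 9*v - 9) = (v - 1)*(v + 1)*(v + 4)*(v^2 - 9) = (v - 3)*(v - 1)*(v + 1)*(v + 4)*(v + 3)
(4) = (j - 1)*(j^3 + 6*j^2 + 8*j) = (j - 1)*(j + 2)*(j^2 + 4*j) = (j - 1)*(j + 2)*(j + 4)*(j)
(5) = (a + 1)*(a^2 - 2*a - 8) = (a - 4)*(a + 1)*(a + 2)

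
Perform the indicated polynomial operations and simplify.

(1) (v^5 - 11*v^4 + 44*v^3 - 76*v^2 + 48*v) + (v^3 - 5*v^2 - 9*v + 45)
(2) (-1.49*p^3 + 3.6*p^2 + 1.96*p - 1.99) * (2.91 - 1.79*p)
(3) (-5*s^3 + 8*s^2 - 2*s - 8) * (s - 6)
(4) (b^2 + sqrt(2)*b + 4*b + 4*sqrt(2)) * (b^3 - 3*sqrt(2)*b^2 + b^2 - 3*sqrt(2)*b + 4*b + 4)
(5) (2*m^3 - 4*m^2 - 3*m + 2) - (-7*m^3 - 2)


(1) = v^5 - 11*v^4 + 45*v^3 - 81*v^2 + 39*v + 45
(2) = 2.6671*p^4 - 10.7799*p^3 + 6.9676*p^2 + 9.2657*p - 5.7909
(3) = -5*s^4 + 38*s^3 - 50*s^2 + 4*s + 48
(4) = b^5 - 2*sqrt(2)*b^4 + 5*b^4 - 10*sqrt(2)*b^3 + 2*b^3 - 10*b^2 - 4*sqrt(2)*b^2 - 8*b + 20*sqrt(2)*b + 16*sqrt(2)
(5) = 9*m^3 - 4*m^2 - 3*m + 4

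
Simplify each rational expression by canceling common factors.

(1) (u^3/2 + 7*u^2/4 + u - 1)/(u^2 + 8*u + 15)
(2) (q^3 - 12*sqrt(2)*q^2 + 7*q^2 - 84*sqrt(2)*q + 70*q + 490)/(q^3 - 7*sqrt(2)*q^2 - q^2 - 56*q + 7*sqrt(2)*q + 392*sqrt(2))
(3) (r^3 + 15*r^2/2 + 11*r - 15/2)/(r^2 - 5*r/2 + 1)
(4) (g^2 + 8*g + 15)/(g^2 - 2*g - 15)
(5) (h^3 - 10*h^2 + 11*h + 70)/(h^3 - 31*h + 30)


(1) = (2*u^3 + 7*u^2 + 4*u - 4)/(4*u^2 + 32*u + 60)
(2) = (q - 5*sqrt(2))/(q - 8)
(3) = (r^2 + 8*r + 15)/(r - 2)
(4) = (g + 5)/(g - 5)
(5) = (h^2 - 5*h - 14)/(h^2 + 5*h - 6)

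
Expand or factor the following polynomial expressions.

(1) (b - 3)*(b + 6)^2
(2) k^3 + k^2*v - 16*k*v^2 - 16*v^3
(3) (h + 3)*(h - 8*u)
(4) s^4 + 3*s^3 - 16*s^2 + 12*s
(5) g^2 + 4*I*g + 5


(1) = b^3 + 9*b^2 - 108
(2) = (k - 4*v)*(k + v)*(k + 4*v)
(3) = h^2 - 8*h*u + 3*h - 24*u
(4) = s*(s - 2)*(s - 1)*(s + 6)
(5) = (g - I)*(g + 5*I)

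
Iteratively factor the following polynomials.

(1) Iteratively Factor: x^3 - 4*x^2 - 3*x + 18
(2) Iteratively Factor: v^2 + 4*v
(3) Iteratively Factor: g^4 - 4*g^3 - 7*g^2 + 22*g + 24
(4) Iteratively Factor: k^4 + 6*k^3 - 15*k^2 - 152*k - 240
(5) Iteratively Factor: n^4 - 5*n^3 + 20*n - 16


(1) = (x + 2)*(x^2 - 6*x + 9) = (x - 3)*(x + 2)*(x - 3)
(2) = (v + 4)*(v)
(3) = (g - 3)*(g^3 - g^2 - 10*g - 8) = (g - 3)*(g + 2)*(g^2 - 3*g - 4) = (g - 4)*(g - 3)*(g + 2)*(g + 1)
(4) = (k - 5)*(k^3 + 11*k^2 + 40*k + 48) = (k - 5)*(k + 3)*(k^2 + 8*k + 16) = (k - 5)*(k + 3)*(k + 4)*(k + 4)
(5) = (n + 2)*(n^3 - 7*n^2 + 14*n - 8) = (n - 2)*(n + 2)*(n^2 - 5*n + 4) = (n - 2)*(n - 1)*(n + 2)*(n - 4)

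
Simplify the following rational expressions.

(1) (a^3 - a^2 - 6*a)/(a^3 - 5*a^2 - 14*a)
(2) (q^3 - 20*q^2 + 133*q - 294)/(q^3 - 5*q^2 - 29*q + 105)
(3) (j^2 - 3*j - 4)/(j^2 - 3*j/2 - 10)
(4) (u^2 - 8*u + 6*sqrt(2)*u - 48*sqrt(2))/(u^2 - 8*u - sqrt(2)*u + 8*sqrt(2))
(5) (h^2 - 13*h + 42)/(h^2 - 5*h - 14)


(1) = (a - 3)/(a - 7)
(2) = (q^2 - 13*q + 42)/(q^2 + 2*q - 15)
(3) = (2*j + 2)/(2*j + 5)
(4) = (u + 6*sqrt(2))/(u - sqrt(2))
(5) = (h - 6)/(h + 2)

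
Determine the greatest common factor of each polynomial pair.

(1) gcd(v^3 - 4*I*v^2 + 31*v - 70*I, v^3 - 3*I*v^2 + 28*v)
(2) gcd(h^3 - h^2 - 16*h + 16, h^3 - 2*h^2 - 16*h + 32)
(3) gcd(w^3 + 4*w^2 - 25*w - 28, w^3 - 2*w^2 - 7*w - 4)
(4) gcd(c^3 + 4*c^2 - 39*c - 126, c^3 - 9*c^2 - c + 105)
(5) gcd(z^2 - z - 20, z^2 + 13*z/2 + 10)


(1) = gcd((v - 7*I)*(v - 2*I)*(v + 5*I), v*(v - 7*I)*(v + 4*I)) = v - 7*I
(2) = h^2 - 16
(3) = w^2 - 3*w - 4
(4) = gcd((c - 6)*(c + 3)*(c + 7), (c - 7)*(c - 5)*(c + 3)) = c + 3
(5) = gcd((z - 5)*(z + 4), (z + 5/2)*(z + 4)) = z + 4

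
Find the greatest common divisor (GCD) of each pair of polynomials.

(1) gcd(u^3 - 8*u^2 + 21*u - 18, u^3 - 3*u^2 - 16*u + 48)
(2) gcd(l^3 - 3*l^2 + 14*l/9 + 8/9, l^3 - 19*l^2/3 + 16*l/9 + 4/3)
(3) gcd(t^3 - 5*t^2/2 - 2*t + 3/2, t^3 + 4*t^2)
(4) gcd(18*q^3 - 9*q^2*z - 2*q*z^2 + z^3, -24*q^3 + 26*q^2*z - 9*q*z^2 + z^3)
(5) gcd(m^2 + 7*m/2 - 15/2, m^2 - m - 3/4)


(1) = u - 3
(2) = l + 1/3
(3) = 1
(4) = 6*q^2 - 5*q*z + z^2
(5) = gcd((m - 3/2)*(m + 5), (m - 3/2)*(m + 1/2)) = m - 3/2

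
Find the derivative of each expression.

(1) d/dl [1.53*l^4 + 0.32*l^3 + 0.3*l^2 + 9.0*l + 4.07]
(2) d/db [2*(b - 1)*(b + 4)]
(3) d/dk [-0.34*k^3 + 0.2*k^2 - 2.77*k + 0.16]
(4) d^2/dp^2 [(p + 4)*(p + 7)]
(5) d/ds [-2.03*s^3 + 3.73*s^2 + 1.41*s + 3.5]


(1) = 6.12*l^3 + 0.96*l^2 + 0.6*l + 9.0
(2) = 4*b + 6
(3) = -1.02*k^2 + 0.4*k - 2.77
(4) = 2
(5) = -6.09*s^2 + 7.46*s + 1.41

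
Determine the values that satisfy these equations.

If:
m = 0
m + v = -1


Then:
m = 0
v = -1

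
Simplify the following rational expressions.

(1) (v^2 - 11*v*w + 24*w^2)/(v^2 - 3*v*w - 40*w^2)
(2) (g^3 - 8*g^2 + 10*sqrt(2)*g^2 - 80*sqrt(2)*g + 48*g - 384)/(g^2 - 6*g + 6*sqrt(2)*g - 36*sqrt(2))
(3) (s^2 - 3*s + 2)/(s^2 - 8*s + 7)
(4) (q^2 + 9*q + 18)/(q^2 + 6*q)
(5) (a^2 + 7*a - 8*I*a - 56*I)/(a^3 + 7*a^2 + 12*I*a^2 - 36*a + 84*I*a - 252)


(1) = (v - 3*w)/(v + 5*w)
(2) = (g^2 + g*(-8 + 4*sqrt(2)) - 32*sqrt(2))/(g - 6)
(3) = (s - 2)/(s - 7)
(4) = (q + 3)/q
(5) = (a - 8*I)/(a^2 + 12*I*a - 36)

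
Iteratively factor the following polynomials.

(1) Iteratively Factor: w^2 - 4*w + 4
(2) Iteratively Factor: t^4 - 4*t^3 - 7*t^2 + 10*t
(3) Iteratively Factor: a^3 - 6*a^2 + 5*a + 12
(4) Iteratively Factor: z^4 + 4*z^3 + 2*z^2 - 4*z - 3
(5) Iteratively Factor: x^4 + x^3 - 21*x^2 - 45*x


(1) = (w - 2)*(w - 2)
(2) = (t - 5)*(t^3 + t^2 - 2*t) = t*(t - 5)*(t^2 + t - 2) = t*(t - 5)*(t + 2)*(t - 1)
(3) = (a + 1)*(a^2 - 7*a + 12) = (a - 3)*(a + 1)*(a - 4)
(4) = (z + 3)*(z^3 + z^2 - z - 1) = (z + 1)*(z + 3)*(z^2 - 1) = (z - 1)*(z + 1)*(z + 3)*(z + 1)
(5) = (x)*(x^3 + x^2 - 21*x - 45) = x*(x + 3)*(x^2 - 2*x - 15) = x*(x - 5)*(x + 3)*(x + 3)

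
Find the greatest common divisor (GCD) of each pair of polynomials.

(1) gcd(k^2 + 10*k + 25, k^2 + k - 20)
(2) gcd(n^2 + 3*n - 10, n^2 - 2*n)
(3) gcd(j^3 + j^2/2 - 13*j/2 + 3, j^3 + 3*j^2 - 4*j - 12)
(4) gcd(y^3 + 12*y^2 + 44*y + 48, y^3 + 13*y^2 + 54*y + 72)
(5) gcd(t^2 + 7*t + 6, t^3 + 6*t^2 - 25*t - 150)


(1) = gcd((k + 5)^2, (k - 4)*(k + 5)) = k + 5
(2) = gcd((n - 2)*(n + 5), n*(n - 2)) = n - 2
(3) = j^2 + j - 6
(4) = y^2 + 10*y + 24
(5) = gcd((t + 1)*(t + 6), (t - 5)*(t + 5)*(t + 6)) = t + 6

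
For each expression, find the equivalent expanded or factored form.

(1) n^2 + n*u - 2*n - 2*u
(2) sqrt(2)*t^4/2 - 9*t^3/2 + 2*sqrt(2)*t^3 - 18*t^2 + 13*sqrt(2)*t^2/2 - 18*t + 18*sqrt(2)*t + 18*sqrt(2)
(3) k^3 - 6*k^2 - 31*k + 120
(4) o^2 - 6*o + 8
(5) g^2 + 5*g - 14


(1) = (n - 2)*(n + u)
(2) = (t + 2)*(t - 3*sqrt(2))*(t - 3*sqrt(2)/2)*(sqrt(2)*t/2 + sqrt(2))
(3) = (k - 8)*(k - 3)*(k + 5)
(4) = (o - 4)*(o - 2)
(5) = (g - 2)*(g + 7)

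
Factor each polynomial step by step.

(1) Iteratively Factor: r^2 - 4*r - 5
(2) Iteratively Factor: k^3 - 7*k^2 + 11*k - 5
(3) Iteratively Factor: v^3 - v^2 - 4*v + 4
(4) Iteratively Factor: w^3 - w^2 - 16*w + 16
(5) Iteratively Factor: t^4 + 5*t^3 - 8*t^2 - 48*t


(1) = (r - 5)*(r + 1)
(2) = (k - 5)*(k^2 - 2*k + 1) = (k - 5)*(k - 1)*(k - 1)
(3) = (v - 2)*(v^2 + v - 2) = (v - 2)*(v + 2)*(v - 1)
(4) = (w + 4)*(w^2 - 5*w + 4) = (w - 1)*(w + 4)*(w - 4)
(5) = (t + 4)*(t^3 + t^2 - 12*t) = t*(t + 4)*(t^2 + t - 12) = t*(t - 3)*(t + 4)*(t + 4)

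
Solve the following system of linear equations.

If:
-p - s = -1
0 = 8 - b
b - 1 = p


Then:
b = 8
p = 7
s = -6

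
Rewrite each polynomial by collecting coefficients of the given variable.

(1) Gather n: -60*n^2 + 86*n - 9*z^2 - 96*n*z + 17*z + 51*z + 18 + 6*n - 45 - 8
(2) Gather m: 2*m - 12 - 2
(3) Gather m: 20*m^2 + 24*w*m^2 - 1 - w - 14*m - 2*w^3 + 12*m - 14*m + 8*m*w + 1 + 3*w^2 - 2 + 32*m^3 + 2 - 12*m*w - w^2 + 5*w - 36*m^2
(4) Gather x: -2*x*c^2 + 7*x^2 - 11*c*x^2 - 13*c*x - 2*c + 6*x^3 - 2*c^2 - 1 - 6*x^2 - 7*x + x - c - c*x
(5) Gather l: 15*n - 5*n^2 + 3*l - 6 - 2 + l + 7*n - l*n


(1) = -60*n^2 + n*(92 - 96*z) - 9*z^2 + 68*z - 35
(2) = 2*m - 14
(3) = 32*m^3 + m^2*(24*w - 16) + m*(-4*w - 16) - 2*w^3 + 2*w^2 + 4*w
(4) = -2*c^2 - 3*c + 6*x^3 + x^2*(1 - 11*c) + x*(-2*c^2 - 14*c - 6) - 1
(5) = l*(4 - n) - 5*n^2 + 22*n - 8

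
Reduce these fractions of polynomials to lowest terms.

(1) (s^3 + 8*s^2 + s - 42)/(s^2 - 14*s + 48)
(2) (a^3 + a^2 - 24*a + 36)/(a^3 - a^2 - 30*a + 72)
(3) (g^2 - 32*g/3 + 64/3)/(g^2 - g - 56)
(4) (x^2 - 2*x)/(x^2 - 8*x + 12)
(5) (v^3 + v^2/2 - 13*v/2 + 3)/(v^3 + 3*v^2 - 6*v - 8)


(1) = (s^3 + 8*s^2 + s - 42)/(s^2 - 14*s + 48)
(2) = (a - 2)/(a - 4)
(3) = (3*g - 8)/(3*g + 21)
(4) = x/(x - 6)
(5) = (2*v^2 + 5*v - 3)/(2*v^2 + 10*v + 8)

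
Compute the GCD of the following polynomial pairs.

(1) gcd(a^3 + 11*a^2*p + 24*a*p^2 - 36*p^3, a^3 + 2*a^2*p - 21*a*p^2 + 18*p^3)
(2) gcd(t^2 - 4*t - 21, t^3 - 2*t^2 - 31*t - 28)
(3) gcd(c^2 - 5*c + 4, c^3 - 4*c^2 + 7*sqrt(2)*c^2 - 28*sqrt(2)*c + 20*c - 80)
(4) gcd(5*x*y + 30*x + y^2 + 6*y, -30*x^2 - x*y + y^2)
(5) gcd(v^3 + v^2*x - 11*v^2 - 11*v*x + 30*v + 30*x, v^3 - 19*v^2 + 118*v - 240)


(1) = gcd((a - p)*(a + 6*p)^2, (a - 3*p)*(a - p)*(a + 6*p)) = -a^2 - 5*a*p + 6*p^2
(2) = t - 7
(3) = c - 4
(4) = 5*x + y
(5) = gcd((v - 6)*(v - 5)*(v + x), (v - 8)*(v - 6)*(v - 5)) = v^2 - 11*v + 30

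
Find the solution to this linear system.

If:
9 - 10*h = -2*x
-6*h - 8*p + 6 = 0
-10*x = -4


Then:
h = 49/50
p = 3/200
x = 2/5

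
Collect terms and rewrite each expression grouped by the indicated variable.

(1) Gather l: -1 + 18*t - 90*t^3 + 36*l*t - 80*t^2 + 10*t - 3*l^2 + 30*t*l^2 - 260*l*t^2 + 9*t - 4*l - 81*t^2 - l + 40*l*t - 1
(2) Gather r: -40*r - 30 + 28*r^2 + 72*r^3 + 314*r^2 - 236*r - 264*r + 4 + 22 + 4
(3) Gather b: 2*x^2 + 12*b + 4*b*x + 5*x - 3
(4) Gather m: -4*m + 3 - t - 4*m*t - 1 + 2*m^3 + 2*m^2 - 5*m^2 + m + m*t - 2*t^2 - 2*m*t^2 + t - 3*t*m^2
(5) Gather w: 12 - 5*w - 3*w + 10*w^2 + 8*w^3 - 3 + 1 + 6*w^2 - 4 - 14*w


(1) = l^2*(30*t - 3) + l*(-260*t^2 + 76*t - 5) - 90*t^3 - 161*t^2 + 37*t - 2
(2) = 72*r^3 + 342*r^2 - 540*r
(3) = b*(4*x + 12) + 2*x^2 + 5*x - 3
(4) = 2*m^3 + m^2*(-3*t - 3) + m*(-2*t^2 - 3*t - 3) - 2*t^2 + 2
(5) = 8*w^3 + 16*w^2 - 22*w + 6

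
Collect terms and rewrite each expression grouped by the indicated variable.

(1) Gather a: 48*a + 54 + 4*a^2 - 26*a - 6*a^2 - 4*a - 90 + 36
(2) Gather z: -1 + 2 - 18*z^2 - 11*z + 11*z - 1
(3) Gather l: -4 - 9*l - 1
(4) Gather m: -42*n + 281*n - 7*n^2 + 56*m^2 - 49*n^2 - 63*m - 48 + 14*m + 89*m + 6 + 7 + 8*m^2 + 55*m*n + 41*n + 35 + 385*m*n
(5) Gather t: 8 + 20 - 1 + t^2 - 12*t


(1) = -2*a^2 + 18*a
(2) = -18*z^2
(3) = -9*l - 5
(4) = 64*m^2 + m*(440*n + 40) - 56*n^2 + 280*n
(5) = t^2 - 12*t + 27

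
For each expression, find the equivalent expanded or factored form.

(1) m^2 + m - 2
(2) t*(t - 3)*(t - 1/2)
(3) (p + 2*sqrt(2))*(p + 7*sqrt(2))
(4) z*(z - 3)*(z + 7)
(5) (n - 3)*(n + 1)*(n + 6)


(1) = (m - 1)*(m + 2)
(2) = t^3 - 7*t^2/2 + 3*t/2
(3) = p^2 + 9*sqrt(2)*p + 28
(4) = z^3 + 4*z^2 - 21*z
(5) = n^3 + 4*n^2 - 15*n - 18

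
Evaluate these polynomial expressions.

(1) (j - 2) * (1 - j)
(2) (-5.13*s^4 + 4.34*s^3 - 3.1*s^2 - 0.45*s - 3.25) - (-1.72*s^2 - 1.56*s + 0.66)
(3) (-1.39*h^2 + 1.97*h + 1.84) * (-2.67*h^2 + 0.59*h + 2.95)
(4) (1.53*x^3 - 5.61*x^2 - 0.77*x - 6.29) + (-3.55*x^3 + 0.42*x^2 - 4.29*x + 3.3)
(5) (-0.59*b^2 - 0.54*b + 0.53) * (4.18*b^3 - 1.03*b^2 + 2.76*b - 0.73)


(1) = -j^2 + 3*j - 2
(2) = -5.13*s^4 + 4.34*s^3 - 1.38*s^2 + 1.11*s - 3.91
(3) = 3.7113*h^4 - 6.08*h^3 - 7.851*h^2 + 6.8971*h + 5.428
(4) = -2.02*x^3 - 5.19*x^2 - 5.06*x - 2.99
(5) = -2.4662*b^5 - 1.6495*b^4 + 1.1432*b^3 - 1.6056*b^2 + 1.857*b - 0.3869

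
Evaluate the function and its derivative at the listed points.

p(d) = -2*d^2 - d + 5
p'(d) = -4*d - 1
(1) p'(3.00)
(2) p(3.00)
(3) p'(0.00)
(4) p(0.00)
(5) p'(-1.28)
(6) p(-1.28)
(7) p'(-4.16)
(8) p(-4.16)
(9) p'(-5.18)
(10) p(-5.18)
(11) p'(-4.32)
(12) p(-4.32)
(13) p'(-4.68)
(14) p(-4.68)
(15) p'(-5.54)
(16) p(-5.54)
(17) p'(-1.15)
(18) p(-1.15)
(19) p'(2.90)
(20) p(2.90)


(1) = -13.00
(2) = -16.00
(3) = -1.00
(4) = 5.00
(5) = 4.12
(6) = 3.00
(7) = 15.64
(8) = -25.45
(9) = 19.72
(10) = -43.48
(11) = 16.28
(12) = -28.00
(13) = 17.72
(14) = -34.12
(15) = 21.16
(16) = -50.84
(17) = 3.60
(18) = 3.51
(19) = -12.60
(20) = -14.72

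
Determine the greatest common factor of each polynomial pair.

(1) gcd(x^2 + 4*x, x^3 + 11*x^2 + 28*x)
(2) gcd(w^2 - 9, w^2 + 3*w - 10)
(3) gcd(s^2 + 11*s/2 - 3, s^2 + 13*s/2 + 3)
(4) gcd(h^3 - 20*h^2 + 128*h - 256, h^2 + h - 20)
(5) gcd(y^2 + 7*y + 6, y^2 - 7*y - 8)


(1) = gcd(x*(x + 4), x*(x + 4)*(x + 7)) = x^2 + 4*x
(2) = gcd((w - 3)*(w + 3), (w - 2)*(w + 5)) = 1
(3) = s + 6
(4) = gcd((h - 8)^2*(h - 4), (h - 4)*(h + 5)) = h - 4
(5) = y + 1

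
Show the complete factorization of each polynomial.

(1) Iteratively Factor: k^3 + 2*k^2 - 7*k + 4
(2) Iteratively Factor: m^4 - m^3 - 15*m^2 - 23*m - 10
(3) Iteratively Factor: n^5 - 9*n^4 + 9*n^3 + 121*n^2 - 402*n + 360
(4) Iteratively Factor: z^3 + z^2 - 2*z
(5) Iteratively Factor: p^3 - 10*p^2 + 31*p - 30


(1) = (k - 1)*(k^2 + 3*k - 4) = (k - 1)^2*(k + 4)
(2) = (m + 1)*(m^3 - 2*m^2 - 13*m - 10) = (m - 5)*(m + 1)*(m^2 + 3*m + 2) = (m - 5)*(m + 1)*(m + 2)*(m + 1)
(3) = (n + 4)*(n^4 - 13*n^3 + 61*n^2 - 123*n + 90) = (n - 3)*(n + 4)*(n^3 - 10*n^2 + 31*n - 30) = (n - 3)*(n - 2)*(n + 4)*(n^2 - 8*n + 15) = (n - 3)^2*(n - 2)*(n + 4)*(n - 5)
(4) = (z)*(z^2 + z - 2) = z*(z - 1)*(z + 2)
(5) = (p - 2)*(p^2 - 8*p + 15) = (p - 5)*(p - 2)*(p - 3)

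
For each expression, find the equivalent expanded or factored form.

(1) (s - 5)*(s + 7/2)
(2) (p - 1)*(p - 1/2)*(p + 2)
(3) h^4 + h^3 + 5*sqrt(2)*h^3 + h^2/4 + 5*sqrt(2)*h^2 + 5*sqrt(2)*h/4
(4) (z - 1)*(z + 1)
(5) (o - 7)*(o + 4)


(1) = s^2 - 3*s/2 - 35/2
(2) = p^3 + p^2/2 - 5*p/2 + 1
(3) = h*(h + 1/2)^2*(h + 5*sqrt(2))
(4) = z^2 - 1
(5) = o^2 - 3*o - 28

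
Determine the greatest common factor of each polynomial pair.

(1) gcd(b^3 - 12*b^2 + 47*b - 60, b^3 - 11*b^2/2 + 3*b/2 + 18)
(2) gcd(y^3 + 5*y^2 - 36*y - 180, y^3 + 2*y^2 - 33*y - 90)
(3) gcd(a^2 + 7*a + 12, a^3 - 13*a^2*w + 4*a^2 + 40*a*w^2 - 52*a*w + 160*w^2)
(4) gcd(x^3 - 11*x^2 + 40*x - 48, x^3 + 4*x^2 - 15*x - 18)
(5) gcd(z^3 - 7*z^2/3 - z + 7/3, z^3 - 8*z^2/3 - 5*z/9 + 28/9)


(1) = b^2 - 7*b + 12
(2) = gcd((y - 6)*(y + 5)*(y + 6), (y - 6)*(y + 3)*(y + 5)) = y^2 - y - 30
(3) = a + 4
(4) = gcd((x - 4)^2*(x - 3), (x - 3)*(x + 1)*(x + 6)) = x - 3
(5) = gcd((z - 7/3)*(z - 1)*(z + 1), (z - 7/3)*(z - 4/3)*(z + 1)) = z^2 - 4*z/3 - 7/3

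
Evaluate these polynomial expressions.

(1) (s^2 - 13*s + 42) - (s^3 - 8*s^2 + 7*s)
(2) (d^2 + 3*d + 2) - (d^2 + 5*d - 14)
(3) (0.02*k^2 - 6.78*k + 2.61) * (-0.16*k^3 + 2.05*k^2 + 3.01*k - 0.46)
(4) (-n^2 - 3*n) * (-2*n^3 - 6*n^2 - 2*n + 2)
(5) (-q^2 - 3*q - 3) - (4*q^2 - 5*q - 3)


(1) = -s^3 + 9*s^2 - 20*s + 42
(2) = 16 - 2*d
(3) = -0.0032*k^5 + 1.1258*k^4 - 14.2564*k^3 - 15.0665*k^2 + 10.9749*k - 1.2006
(4) = 2*n^5 + 12*n^4 + 20*n^3 + 4*n^2 - 6*n
(5) = -5*q^2 + 2*q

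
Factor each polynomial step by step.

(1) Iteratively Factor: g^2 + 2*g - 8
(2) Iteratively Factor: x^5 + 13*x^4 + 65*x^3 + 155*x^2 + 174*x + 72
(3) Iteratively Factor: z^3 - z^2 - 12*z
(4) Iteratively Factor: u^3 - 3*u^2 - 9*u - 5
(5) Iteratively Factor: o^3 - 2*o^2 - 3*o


(1) = (g - 2)*(g + 4)
(2) = (x + 4)*(x^4 + 9*x^3 + 29*x^2 + 39*x + 18) = (x + 3)*(x + 4)*(x^3 + 6*x^2 + 11*x + 6) = (x + 1)*(x + 3)*(x + 4)*(x^2 + 5*x + 6) = (x + 1)*(x + 3)^2*(x + 4)*(x + 2)
(3) = (z + 3)*(z^2 - 4*z) = z*(z + 3)*(z - 4)
(4) = (u + 1)*(u^2 - 4*u - 5) = (u - 5)*(u + 1)*(u + 1)
(5) = (o - 3)*(o^2 + o) = o*(o - 3)*(o + 1)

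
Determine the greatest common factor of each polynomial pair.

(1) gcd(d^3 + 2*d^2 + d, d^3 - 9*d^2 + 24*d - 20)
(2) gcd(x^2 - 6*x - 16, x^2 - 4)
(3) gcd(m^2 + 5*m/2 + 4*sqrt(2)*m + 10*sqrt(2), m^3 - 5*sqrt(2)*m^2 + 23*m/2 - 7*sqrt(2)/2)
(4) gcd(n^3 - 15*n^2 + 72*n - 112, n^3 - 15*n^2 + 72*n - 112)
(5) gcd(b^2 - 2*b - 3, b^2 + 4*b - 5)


(1) = 1
(2) = gcd((x - 8)*(x + 2), (x - 2)*(x + 2)) = x + 2
(3) = gcd((m + 5/2)*(m + 4*sqrt(2)), (m - 7*sqrt(2)/2)*(m - sqrt(2))*(m - sqrt(2)/2)) = 1
(4) = gcd((n - 7)*(n - 4)^2, (n - 7)*(n - 4)^2) = n^3 - 15*n^2 + 72*n - 112
(5) = 1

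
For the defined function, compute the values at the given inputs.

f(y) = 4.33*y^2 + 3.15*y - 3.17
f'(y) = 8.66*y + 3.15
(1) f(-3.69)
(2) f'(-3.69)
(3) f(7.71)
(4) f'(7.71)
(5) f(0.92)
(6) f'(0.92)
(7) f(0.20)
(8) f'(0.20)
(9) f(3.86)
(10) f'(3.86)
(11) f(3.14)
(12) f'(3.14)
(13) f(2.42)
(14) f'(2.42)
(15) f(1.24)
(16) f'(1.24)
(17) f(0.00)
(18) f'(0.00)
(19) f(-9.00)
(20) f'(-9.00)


(1) = 44.16
(2) = -28.81
(3) = 278.51
(4) = 69.92
(5) = 3.39
(6) = 11.12
(7) = -2.37
(8) = 4.88
(9) = 73.50
(10) = 36.58
(11) = 49.41
(12) = 30.34
(13) = 29.81
(14) = 24.11
(15) = 7.39
(16) = 13.89
(17) = -3.17
(18) = 3.15
(19) = 319.21
(20) = -74.79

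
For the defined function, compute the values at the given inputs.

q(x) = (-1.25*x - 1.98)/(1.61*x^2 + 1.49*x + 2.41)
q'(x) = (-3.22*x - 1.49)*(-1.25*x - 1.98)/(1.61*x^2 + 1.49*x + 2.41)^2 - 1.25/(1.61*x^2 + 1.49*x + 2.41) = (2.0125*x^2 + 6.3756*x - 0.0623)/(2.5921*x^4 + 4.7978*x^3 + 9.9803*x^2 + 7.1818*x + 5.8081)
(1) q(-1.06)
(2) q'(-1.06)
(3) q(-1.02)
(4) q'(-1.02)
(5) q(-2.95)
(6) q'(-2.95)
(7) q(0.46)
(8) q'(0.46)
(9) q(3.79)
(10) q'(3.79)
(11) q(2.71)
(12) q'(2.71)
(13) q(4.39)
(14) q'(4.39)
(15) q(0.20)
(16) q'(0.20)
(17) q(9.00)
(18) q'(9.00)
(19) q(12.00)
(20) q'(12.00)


(1) = -0.25
(2) = -0.65
(3) = -0.27
(4) = -0.68
(5) = 0.14
(6) = -0.01
(7) = -0.74
(8) = 0.28
(9) = -0.22
(10) = 0.05
(11) = -0.29
(12) = 0.10
(13) = -0.19
(14) = 0.04
(15) = -0.80
(16) = 0.17
(17) = -0.09
(18) = 0.01
(19) = -0.07
(20) = 0.01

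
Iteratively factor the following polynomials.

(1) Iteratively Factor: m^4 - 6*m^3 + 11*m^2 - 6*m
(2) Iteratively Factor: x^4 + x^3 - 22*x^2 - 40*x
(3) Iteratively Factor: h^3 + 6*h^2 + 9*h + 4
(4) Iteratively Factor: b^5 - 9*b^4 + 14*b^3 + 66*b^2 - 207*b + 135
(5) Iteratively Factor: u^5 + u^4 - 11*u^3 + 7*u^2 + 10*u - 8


(1) = (m - 2)*(m^3 - 4*m^2 + 3*m) = (m - 3)*(m - 2)*(m^2 - m) = (m - 3)*(m - 2)*(m - 1)*(m)
(2) = (x + 2)*(x^3 - x^2 - 20*x) = x*(x + 2)*(x^2 - x - 20) = x*(x + 2)*(x + 4)*(x - 5)
(3) = (h + 4)*(h^2 + 2*h + 1) = (h + 1)*(h + 4)*(h + 1)
(4) = (b - 1)*(b^4 - 8*b^3 + 6*b^2 + 72*b - 135) = (b - 3)*(b - 1)*(b^3 - 5*b^2 - 9*b + 45) = (b - 3)^2*(b - 1)*(b^2 - 2*b - 15) = (b - 3)^2*(b - 1)*(b + 3)*(b - 5)
(5) = (u + 1)*(u^4 - 11*u^2 + 18*u - 8) = (u - 1)*(u + 1)*(u^3 + u^2 - 10*u + 8) = (u - 2)*(u - 1)*(u + 1)*(u^2 + 3*u - 4) = (u - 2)*(u - 1)*(u + 1)*(u + 4)*(u - 1)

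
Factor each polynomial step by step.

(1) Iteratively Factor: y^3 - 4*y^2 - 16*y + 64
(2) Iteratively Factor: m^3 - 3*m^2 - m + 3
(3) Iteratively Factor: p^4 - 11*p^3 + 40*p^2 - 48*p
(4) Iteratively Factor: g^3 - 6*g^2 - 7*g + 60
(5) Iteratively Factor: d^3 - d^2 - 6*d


(1) = (y - 4)*(y^2 - 16) = (y - 4)^2*(y + 4)
(2) = (m - 1)*(m^2 - 2*m - 3) = (m - 1)*(m + 1)*(m - 3)
(3) = (p - 3)*(p^3 - 8*p^2 + 16*p) = (p - 4)*(p - 3)*(p^2 - 4*p) = (p - 4)^2*(p - 3)*(p)
(4) = (g - 4)*(g^2 - 2*g - 15) = (g - 5)*(g - 4)*(g + 3)
(5) = (d)*(d^2 - d - 6) = d*(d + 2)*(d - 3)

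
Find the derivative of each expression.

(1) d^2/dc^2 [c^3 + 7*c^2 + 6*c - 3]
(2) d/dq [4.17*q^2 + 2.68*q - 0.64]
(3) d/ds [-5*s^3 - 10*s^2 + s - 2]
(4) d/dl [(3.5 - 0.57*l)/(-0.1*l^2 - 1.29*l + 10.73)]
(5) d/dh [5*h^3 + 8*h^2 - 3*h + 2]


(1) = 6*c + 14
(2) = 8.34*q + 2.68
(3) = -15*s^2 - 20*s + 1
(4) = (-0.057*l^2 + 0.7*l - 1.6011)/(0.01*l^4 + 0.258*l^3 - 0.4819*l^2 - 27.6834*l + 115.1329)
(5) = 15*h^2 + 16*h - 3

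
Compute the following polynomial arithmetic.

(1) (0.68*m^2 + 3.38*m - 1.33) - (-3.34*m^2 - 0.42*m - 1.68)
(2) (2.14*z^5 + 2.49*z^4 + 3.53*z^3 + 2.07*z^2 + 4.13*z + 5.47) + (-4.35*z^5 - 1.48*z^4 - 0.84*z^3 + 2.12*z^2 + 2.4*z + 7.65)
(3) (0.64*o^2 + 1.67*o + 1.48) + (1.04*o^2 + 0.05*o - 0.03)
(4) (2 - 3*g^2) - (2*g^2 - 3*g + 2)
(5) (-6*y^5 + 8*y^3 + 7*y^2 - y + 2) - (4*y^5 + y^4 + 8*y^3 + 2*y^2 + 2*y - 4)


(1) = 4.02*m^2 + 3.8*m + 0.35
(2) = -2.21*z^5 + 1.01*z^4 + 2.69*z^3 + 4.19*z^2 + 6.53*z + 13.12
(3) = 1.68*o^2 + 1.72*o + 1.45
(4) = -5*g^2 + 3*g
(5) = -10*y^5 - y^4 + 5*y^2 - 3*y + 6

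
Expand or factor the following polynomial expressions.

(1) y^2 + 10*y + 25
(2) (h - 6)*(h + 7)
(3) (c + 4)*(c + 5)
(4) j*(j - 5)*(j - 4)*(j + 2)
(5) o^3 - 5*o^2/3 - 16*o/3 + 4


(1) = (y + 5)^2
(2) = h^2 + h - 42
(3) = c^2 + 9*c + 20
(4) = j^4 - 7*j^3 + 2*j^2 + 40*j
(5) = (o - 3)*(o - 2/3)*(o + 2)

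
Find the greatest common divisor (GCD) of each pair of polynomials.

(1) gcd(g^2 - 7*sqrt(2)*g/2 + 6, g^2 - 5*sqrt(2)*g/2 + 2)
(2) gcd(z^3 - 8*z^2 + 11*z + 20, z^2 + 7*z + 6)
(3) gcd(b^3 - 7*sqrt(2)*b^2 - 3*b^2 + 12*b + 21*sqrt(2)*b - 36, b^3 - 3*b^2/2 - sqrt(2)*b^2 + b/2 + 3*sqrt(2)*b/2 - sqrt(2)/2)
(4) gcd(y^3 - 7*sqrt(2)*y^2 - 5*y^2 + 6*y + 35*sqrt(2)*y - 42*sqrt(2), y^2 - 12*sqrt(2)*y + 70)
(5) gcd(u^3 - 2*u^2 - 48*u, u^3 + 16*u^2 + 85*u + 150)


(1) = g - 2*sqrt(2)
(2) = gcd((z - 5)*(z - 4)*(z + 1), (z + 1)*(z + 6)) = z + 1
(3) = b - sqrt(2)
(4) = y - 7*sqrt(2)
(5) = u + 6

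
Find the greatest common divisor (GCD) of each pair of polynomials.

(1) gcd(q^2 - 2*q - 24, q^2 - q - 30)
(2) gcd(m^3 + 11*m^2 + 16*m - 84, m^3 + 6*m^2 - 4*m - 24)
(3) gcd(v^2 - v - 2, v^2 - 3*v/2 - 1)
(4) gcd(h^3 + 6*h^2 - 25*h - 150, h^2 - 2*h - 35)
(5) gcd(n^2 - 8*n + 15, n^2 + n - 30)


(1) = q - 6
(2) = m^2 + 4*m - 12
(3) = v - 2
(4) = gcd((h - 5)*(h + 5)*(h + 6), (h - 7)*(h + 5)) = h + 5
(5) = gcd((n - 5)*(n - 3), (n - 5)*(n + 6)) = n - 5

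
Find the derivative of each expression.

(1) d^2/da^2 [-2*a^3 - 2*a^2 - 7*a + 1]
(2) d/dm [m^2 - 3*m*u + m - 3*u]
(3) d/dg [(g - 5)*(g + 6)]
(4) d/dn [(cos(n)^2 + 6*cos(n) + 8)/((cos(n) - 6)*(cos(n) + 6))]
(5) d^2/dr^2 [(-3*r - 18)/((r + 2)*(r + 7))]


(1) = -12*a - 4
(2) = 2*m - 3*u + 1
(3) = 2*g + 1
(4) = 2*(3*cos(n)^2 + 44*cos(n) + 108)*sin(n)/((cos(n) - 6)^2*(cos(n) + 6)^2)
(5) = 6*(-r^3 - 18*r^2 - 120*r - 276)/(r^6 + 27*r^5 + 285*r^4 + 1485*r^3 + 3990*r^2 + 5292*r + 2744)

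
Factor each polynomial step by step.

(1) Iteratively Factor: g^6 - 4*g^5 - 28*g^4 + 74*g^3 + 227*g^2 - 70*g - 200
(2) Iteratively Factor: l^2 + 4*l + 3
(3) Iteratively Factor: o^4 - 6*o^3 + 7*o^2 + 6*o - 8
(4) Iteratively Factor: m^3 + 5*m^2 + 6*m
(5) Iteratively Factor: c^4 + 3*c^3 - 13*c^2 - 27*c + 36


(1) = (g + 1)*(g^5 - 5*g^4 - 23*g^3 + 97*g^2 + 130*g - 200) = (g + 1)*(g + 4)*(g^4 - 9*g^3 + 13*g^2 + 45*g - 50) = (g - 5)*(g + 1)*(g + 4)*(g^3 - 4*g^2 - 7*g + 10) = (g - 5)^2*(g + 1)*(g + 4)*(g^2 + g - 2) = (g - 5)^2*(g + 1)*(g + 2)*(g + 4)*(g - 1)
(2) = (l + 1)*(l + 3)
(3) = (o - 1)*(o^3 - 5*o^2 + 2*o + 8) = (o - 2)*(o - 1)*(o^2 - 3*o - 4) = (o - 2)*(o - 1)*(o + 1)*(o - 4)
(4) = (m)*(m^2 + 5*m + 6) = m*(m + 3)*(m + 2)
(5) = (c + 3)*(c^3 - 13*c + 12) = (c - 3)*(c + 3)*(c^2 + 3*c - 4) = (c - 3)*(c - 1)*(c + 3)*(c + 4)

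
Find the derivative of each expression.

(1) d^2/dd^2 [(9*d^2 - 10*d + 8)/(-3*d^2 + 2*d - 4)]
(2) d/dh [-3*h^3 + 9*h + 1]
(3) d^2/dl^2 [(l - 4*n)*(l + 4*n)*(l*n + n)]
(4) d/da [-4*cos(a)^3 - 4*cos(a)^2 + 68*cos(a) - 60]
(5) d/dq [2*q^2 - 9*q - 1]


(1) = 72*d*(d^2 + 3*d - 6)/(27*d^6 - 54*d^5 + 144*d^4 - 152*d^3 + 192*d^2 - 96*d + 64)
(2) = 9 - 9*h^2
(3) = 2*n*(3*l + 1)
(4) = 4*(3*cos(a)^2 + 2*cos(a) - 17)*sin(a)
(5) = 4*q - 9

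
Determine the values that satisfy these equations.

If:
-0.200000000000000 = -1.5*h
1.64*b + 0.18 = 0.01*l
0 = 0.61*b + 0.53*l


Then:
b = -0.11
h = 0.13
l = 0.13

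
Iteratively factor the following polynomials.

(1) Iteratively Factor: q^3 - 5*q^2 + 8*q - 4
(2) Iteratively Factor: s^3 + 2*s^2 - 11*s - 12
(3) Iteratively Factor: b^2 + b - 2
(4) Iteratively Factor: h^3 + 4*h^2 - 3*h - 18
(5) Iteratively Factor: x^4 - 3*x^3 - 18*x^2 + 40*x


(1) = (q - 2)*(q^2 - 3*q + 2) = (q - 2)^2*(q - 1)
(2) = (s - 3)*(s^2 + 5*s + 4) = (s - 3)*(s + 1)*(s + 4)
(3) = (b - 1)*(b + 2)
(4) = (h + 3)*(h^2 + h - 6) = (h - 2)*(h + 3)*(h + 3)
(5) = (x - 2)*(x^3 - x^2 - 20*x) = (x - 2)*(x + 4)*(x^2 - 5*x) = (x - 5)*(x - 2)*(x + 4)*(x)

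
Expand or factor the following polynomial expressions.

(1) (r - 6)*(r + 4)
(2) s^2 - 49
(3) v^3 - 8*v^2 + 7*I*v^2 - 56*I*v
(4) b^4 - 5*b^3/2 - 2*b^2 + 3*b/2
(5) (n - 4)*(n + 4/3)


(1) = r^2 - 2*r - 24
(2) = (s - 7)*(s + 7)
(3) = v*(v - 8)*(v + 7*I)
(4) = b*(b - 3)*(b - 1/2)*(b + 1)
(5) = n^2 - 8*n/3 - 16/3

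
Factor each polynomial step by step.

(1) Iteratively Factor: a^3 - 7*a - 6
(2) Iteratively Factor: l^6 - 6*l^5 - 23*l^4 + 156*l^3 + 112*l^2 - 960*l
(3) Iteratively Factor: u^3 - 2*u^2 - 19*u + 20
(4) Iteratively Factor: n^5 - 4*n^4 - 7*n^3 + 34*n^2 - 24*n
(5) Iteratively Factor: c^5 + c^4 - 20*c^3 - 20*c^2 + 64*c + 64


(1) = (a + 2)*(a^2 - 2*a - 3) = (a - 3)*(a + 2)*(a + 1)
(2) = (l - 5)*(l^5 - l^4 - 28*l^3 + 16*l^2 + 192*l) = (l - 5)*(l - 4)*(l^4 + 3*l^3 - 16*l^2 - 48*l) = (l - 5)*(l - 4)*(l + 3)*(l^3 - 16*l) = l*(l - 5)*(l - 4)*(l + 3)*(l^2 - 16) = l*(l - 5)*(l - 4)^2*(l + 3)*(l + 4)
(3) = (u - 1)*(u^2 - u - 20) = (u - 1)*(u + 4)*(u - 5)
(4) = (n - 2)*(n^4 - 2*n^3 - 11*n^2 + 12*n) = n*(n - 2)*(n^3 - 2*n^2 - 11*n + 12) = n*(n - 4)*(n - 2)*(n^2 + 2*n - 3) = n*(n - 4)*(n - 2)*(n - 1)*(n + 3)
(5) = (c + 1)*(c^4 - 20*c^2 + 64) = (c + 1)*(c + 4)*(c^3 - 4*c^2 - 4*c + 16) = (c + 1)*(c + 2)*(c + 4)*(c^2 - 6*c + 8) = (c - 4)*(c + 1)*(c + 2)*(c + 4)*(c - 2)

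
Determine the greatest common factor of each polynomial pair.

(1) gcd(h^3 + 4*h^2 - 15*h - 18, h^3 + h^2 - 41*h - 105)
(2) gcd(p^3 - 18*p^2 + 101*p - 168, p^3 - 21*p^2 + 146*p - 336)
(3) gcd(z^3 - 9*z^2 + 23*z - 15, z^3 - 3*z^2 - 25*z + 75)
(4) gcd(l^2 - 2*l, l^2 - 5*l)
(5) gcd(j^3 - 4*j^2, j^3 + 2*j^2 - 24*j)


(1) = 1
(2) = p^2 - 15*p + 56
(3) = gcd((z - 5)*(z - 3)*(z - 1), (z - 5)*(z - 3)*(z + 5)) = z^2 - 8*z + 15
(4) = l
(5) = j^2 - 4*j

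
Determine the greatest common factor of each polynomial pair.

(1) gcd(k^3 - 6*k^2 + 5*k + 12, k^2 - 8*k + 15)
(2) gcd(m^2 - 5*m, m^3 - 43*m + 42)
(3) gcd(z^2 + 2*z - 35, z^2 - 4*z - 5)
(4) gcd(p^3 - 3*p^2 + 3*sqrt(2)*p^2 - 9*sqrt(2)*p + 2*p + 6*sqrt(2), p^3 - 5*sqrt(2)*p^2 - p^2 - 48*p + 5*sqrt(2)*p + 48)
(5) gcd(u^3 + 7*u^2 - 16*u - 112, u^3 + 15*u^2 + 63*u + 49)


(1) = gcd((k - 4)*(k - 3)*(k + 1), (k - 5)*(k - 3)) = k - 3
(2) = gcd(m*(m - 5), (m - 6)*(m - 1)*(m + 7)) = 1
(3) = gcd((z - 5)*(z + 7), (z - 5)*(z + 1)) = z - 5
(4) = p^2 + p*(-1 + 3*sqrt(2)) - 3*sqrt(2)
(5) = gcd((u - 4)*(u + 4)*(u + 7), (u + 1)*(u + 7)^2) = u + 7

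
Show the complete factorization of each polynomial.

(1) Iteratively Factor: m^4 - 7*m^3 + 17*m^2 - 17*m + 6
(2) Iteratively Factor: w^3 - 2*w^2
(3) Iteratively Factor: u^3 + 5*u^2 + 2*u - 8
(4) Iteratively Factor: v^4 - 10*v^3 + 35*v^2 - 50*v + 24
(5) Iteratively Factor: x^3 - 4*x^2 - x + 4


(1) = (m - 2)*(m^3 - 5*m^2 + 7*m - 3) = (m - 3)*(m - 2)*(m^2 - 2*m + 1) = (m - 3)*(m - 2)*(m - 1)*(m - 1)
(2) = (w)*(w^2 - 2*w) = w*(w - 2)*(w)
(3) = (u - 1)*(u^2 + 6*u + 8) = (u - 1)*(u + 4)*(u + 2)
(4) = (v - 2)*(v^3 - 8*v^2 + 19*v - 12) = (v - 3)*(v - 2)*(v^2 - 5*v + 4) = (v - 3)*(v - 2)*(v - 1)*(v - 4)
(5) = (x - 1)*(x^2 - 3*x - 4) = (x - 4)*(x - 1)*(x + 1)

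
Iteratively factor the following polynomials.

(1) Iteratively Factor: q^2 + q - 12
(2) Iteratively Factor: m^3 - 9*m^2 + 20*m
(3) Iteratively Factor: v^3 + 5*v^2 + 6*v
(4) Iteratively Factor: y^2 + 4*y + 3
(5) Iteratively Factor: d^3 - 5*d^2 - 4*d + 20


(1) = (q - 3)*(q + 4)
(2) = (m - 5)*(m^2 - 4*m) = (m - 5)*(m - 4)*(m)
(3) = (v)*(v^2 + 5*v + 6) = v*(v + 2)*(v + 3)
(4) = (y + 3)*(y + 1)
(5) = (d - 5)*(d^2 - 4) = (d - 5)*(d - 2)*(d + 2)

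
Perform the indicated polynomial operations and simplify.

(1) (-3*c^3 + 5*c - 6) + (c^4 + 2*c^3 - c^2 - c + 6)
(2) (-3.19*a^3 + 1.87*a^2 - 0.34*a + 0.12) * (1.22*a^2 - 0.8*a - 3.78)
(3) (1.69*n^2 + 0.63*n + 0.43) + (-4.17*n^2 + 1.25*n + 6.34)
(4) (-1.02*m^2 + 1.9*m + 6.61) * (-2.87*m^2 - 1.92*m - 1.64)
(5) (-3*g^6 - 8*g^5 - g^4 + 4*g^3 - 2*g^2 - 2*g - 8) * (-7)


(1) = c^4 - c^3 - c^2 + 4*c
(2) = -3.8918*a^5 + 4.8334*a^4 + 10.1474*a^3 - 6.6502*a^2 + 1.1892*a - 0.4536
(3) = -2.48*n^2 + 1.88*n + 6.77
(4) = 2.9274*m^4 - 3.4946*m^3 - 20.9459*m^2 - 15.8072*m - 10.8404
(5) = 21*g^6 + 56*g^5 + 7*g^4 - 28*g^3 + 14*g^2 + 14*g + 56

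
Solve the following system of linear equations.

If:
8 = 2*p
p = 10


Then:
No Solution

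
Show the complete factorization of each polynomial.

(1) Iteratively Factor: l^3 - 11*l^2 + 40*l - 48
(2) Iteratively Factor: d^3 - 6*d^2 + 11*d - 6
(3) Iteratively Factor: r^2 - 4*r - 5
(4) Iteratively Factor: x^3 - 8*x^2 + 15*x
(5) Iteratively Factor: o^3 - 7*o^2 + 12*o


(1) = (l - 4)*(l^2 - 7*l + 12) = (l - 4)*(l - 3)*(l - 4)
(2) = (d - 2)*(d^2 - 4*d + 3) = (d - 3)*(d - 2)*(d - 1)
(3) = (r - 5)*(r + 1)
(4) = (x - 5)*(x^2 - 3*x) = x*(x - 5)*(x - 3)
(5) = (o)*(o^2 - 7*o + 12) = o*(o - 3)*(o - 4)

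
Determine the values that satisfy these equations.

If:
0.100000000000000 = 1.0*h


Then:
h = 0.10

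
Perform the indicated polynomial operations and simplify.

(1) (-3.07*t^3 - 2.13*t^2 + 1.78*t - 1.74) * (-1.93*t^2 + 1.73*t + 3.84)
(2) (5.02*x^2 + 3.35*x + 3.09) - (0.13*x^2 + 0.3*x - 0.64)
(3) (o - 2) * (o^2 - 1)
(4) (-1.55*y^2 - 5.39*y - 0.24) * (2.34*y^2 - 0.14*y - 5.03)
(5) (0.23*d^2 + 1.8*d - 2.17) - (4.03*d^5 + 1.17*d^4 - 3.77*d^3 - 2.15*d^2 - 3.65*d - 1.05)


(1) = 5.9251*t^5 - 1.2002*t^4 - 18.9091*t^3 - 1.7416*t^2 + 3.825*t - 6.6816
(2) = 4.89*x^2 + 3.05*x + 3.73
(3) = o^3 - 2*o^2 - o + 2
(4) = -3.627*y^4 - 12.3956*y^3 + 7.9895*y^2 + 27.1453*y + 1.2072
(5) = -4.03*d^5 - 1.17*d^4 + 3.77*d^3 + 2.38*d^2 + 5.45*d - 1.12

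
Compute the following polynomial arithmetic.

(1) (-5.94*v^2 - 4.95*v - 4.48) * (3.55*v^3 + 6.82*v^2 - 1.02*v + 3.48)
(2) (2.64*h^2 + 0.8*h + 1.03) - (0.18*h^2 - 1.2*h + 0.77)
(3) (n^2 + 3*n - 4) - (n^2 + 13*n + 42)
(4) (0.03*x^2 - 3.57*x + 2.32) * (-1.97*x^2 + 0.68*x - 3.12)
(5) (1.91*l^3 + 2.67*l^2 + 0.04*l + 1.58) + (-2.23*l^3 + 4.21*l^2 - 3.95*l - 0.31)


(1) = -21.087*v^5 - 58.0833*v^4 - 43.6042*v^3 - 46.1758*v^2 - 12.6564*v - 15.5904
(2) = 2.46*h^2 + 2.0*h + 0.26
(3) = -10*n - 46
(4) = -0.0591*x^4 + 7.0533*x^3 - 7.0916*x^2 + 12.716*x - 7.2384
(5) = -0.32*l^3 + 6.88*l^2 - 3.91*l + 1.27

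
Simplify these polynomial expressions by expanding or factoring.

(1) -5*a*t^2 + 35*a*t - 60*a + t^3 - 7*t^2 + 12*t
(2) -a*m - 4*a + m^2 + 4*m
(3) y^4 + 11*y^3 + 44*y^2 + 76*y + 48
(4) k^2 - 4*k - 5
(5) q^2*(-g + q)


(1) = (-5*a + t)*(t - 4)*(t - 3)
(2) = (-a + m)*(m + 4)
(3) = (y + 2)^2*(y + 3)*(y + 4)
(4) = (k - 5)*(k + 1)
(5) = -g*q^2 + q^3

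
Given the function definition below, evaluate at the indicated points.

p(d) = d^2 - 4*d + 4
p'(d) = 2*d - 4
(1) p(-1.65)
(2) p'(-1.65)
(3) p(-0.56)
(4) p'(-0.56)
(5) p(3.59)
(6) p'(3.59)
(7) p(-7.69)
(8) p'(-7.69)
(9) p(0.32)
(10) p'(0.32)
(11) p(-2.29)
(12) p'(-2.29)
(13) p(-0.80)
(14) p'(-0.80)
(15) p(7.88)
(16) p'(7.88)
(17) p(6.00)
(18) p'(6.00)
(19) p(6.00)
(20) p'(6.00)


(1) = 13.32
(2) = -7.30
(3) = 6.55
(4) = -5.12
(5) = 2.53
(6) = 3.18
(7) = 93.90
(8) = -19.38
(9) = 2.82
(10) = -3.36
(11) = 18.40
(12) = -8.58
(13) = 7.84
(14) = -5.60
(15) = 34.57
(16) = 11.76
(17) = 16.00
(18) = 8.00
(19) = 16.00
(20) = 8.00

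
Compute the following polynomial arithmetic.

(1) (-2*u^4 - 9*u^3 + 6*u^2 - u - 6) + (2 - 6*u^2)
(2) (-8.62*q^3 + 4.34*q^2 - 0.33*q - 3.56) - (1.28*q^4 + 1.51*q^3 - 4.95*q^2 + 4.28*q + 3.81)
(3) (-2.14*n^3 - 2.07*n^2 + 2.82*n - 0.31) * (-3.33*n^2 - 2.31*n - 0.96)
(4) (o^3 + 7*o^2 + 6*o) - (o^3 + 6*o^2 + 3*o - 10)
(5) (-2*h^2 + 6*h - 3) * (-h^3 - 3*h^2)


(1) = -2*u^4 - 9*u^3 - u - 4
(2) = -1.28*q^4 - 10.13*q^3 + 9.29*q^2 - 4.61*q - 7.37
(3) = 7.1262*n^5 + 11.8365*n^4 - 2.5545*n^3 - 3.4947*n^2 - 1.9911*n + 0.2976
(4) = o^2 + 3*o + 10
(5) = 2*h^5 - 15*h^3 + 9*h^2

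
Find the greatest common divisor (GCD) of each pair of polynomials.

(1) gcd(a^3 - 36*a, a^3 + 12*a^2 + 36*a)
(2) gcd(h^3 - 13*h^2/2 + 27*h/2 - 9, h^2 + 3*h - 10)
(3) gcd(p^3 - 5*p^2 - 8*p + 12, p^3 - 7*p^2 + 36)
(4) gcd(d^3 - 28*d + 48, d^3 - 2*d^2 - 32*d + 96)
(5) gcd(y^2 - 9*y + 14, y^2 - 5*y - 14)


(1) = gcd(a*(a - 6)*(a + 6), a*(a + 6)^2) = a^2 + 6*a
(2) = gcd((h - 3)*(h - 2)*(h - 3/2), (h - 2)*(h + 5)) = h - 2
(3) = p^2 - 4*p - 12
(4) = d^2 + 2*d - 24
(5) = gcd((y - 7)*(y - 2), (y - 7)*(y + 2)) = y - 7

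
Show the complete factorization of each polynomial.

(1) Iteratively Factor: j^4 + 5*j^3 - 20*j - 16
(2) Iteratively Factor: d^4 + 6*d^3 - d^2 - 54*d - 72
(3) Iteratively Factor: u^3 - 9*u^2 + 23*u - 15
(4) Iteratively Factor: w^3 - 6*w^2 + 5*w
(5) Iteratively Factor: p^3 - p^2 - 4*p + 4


(1) = (j + 4)*(j^3 + j^2 - 4*j - 4) = (j - 2)*(j + 4)*(j^2 + 3*j + 2) = (j - 2)*(j + 1)*(j + 4)*(j + 2)
(2) = (d + 3)*(d^3 + 3*d^2 - 10*d - 24) = (d + 2)*(d + 3)*(d^2 + d - 12) = (d - 3)*(d + 2)*(d + 3)*(d + 4)
(3) = (u - 5)*(u^2 - 4*u + 3) = (u - 5)*(u - 3)*(u - 1)
(4) = (w)*(w^2 - 6*w + 5) = w*(w - 1)*(w - 5)
(5) = (p - 2)*(p^2 + p - 2) = (p - 2)*(p - 1)*(p + 2)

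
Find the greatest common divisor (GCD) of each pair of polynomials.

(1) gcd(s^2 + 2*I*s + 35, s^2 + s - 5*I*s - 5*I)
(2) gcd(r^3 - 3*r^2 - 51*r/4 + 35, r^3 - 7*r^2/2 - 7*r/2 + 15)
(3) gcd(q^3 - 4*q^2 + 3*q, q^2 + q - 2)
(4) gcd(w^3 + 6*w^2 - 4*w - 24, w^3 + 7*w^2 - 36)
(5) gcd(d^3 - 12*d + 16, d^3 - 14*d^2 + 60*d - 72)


(1) = s - 5*I
(2) = gcd((r - 4)*(r - 5/2)*(r + 7/2), (r - 3)*(r - 5/2)*(r + 2)) = r - 5/2
(3) = gcd(q*(q - 3)*(q - 1), (q - 1)*(q + 2)) = q - 1
(4) = gcd((w - 2)*(w + 2)*(w + 6), (w - 2)*(w + 3)*(w + 6)) = w^2 + 4*w - 12
(5) = d - 2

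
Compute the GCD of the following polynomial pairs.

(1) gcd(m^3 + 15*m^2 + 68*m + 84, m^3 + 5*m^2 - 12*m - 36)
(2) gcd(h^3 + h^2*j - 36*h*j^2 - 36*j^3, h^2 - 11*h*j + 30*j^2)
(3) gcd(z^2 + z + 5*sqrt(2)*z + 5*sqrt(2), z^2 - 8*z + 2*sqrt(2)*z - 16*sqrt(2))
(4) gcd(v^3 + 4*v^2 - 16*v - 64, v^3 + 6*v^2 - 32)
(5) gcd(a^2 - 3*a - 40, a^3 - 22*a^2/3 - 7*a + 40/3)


(1) = gcd((m + 2)*(m + 6)*(m + 7), (m - 3)*(m + 2)*(m + 6)) = m^2 + 8*m + 12
(2) = gcd((h - 6*j)*(h + j)*(h + 6*j), (h - 6*j)*(h - 5*j)) = h - 6*j
(3) = gcd((z + 1)*(z + 5*sqrt(2)), (z - 8)*(z + 2*sqrt(2))) = 1
(4) = gcd((v - 4)*(v + 4)^2, (v - 2)*(v + 4)^2) = v^2 + 8*v + 16
(5) = a - 8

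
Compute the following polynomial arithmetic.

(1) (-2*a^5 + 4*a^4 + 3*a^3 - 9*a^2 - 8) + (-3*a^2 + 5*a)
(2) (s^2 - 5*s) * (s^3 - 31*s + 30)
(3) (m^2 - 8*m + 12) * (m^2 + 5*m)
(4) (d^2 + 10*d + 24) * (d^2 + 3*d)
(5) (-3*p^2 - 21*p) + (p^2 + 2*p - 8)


(1) = -2*a^5 + 4*a^4 + 3*a^3 - 12*a^2 + 5*a - 8
(2) = s^5 - 5*s^4 - 31*s^3 + 185*s^2 - 150*s
(3) = m^4 - 3*m^3 - 28*m^2 + 60*m
(4) = d^4 + 13*d^3 + 54*d^2 + 72*d
(5) = -2*p^2 - 19*p - 8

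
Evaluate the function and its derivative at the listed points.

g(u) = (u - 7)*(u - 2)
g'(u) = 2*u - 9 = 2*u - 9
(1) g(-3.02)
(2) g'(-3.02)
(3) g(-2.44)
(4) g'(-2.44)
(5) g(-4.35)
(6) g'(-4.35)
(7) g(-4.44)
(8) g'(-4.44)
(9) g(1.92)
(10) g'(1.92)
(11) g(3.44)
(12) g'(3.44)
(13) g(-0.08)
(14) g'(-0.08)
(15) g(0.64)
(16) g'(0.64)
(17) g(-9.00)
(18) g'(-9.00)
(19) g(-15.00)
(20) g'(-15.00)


(1) = 50.30
(2) = -15.04
(3) = 41.91
(4) = -13.88
(5) = 72.07
(6) = -17.70
(7) = 73.67
(8) = -17.88
(9) = 0.41
(10) = -5.16
(11) = -5.13
(12) = -2.12
(13) = 14.73
(14) = -9.16
(15) = 8.65
(16) = -7.72
(17) = 176.00
(18) = -27.00
(19) = 374.00
(20) = -39.00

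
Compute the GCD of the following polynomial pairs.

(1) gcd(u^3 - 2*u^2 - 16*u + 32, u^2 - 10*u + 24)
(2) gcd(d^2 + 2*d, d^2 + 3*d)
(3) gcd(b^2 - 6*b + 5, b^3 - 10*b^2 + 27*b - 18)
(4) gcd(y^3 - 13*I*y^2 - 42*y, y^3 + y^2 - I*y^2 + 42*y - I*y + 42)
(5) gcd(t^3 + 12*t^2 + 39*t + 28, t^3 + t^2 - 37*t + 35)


(1) = u - 4
(2) = d
(3) = gcd((b - 5)*(b - 1), (b - 6)*(b - 3)*(b - 1)) = b - 1
(4) = y - 7*I
(5) = t + 7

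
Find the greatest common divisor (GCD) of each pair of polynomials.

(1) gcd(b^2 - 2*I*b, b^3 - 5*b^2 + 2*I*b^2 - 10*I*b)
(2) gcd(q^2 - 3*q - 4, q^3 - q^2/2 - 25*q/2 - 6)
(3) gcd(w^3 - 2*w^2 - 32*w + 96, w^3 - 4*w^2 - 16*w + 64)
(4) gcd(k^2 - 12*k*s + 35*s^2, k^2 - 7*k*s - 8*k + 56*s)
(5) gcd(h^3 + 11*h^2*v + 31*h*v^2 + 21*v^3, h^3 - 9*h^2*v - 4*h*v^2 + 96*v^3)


(1) = gcd(b*(b - 2*I), b*(b - 5)*(b + 2*I)) = b
(2) = gcd((q - 4)*(q + 1), (q - 4)*(q + 1/2)*(q + 3)) = q - 4
(3) = gcd((w - 4)^2*(w + 6), (w - 4)^2*(w + 4)) = w^2 - 8*w + 16
(4) = -k + 7*s
(5) = h + 3*v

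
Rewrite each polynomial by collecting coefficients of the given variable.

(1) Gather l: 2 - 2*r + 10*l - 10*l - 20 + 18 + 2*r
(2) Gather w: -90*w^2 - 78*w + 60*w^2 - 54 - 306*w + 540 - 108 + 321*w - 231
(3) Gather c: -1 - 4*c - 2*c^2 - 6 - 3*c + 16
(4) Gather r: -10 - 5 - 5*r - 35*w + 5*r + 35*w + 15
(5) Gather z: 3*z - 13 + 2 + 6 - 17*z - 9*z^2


(1) = 0
(2) = -30*w^2 - 63*w + 147
(3) = -2*c^2 - 7*c + 9
(4) = 0
(5) = -9*z^2 - 14*z - 5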